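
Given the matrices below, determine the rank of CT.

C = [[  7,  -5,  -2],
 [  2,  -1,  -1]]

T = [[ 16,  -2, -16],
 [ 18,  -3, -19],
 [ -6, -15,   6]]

2

First compute CT:
[[ 34,  31, -29],
 [ 20,  14, -19]]
Now row reduce the product.
R2 ← R2 − (10/17)·R1: [0, -72/17, -33/17]
2 nonzero rows, so rank(CT) = 2.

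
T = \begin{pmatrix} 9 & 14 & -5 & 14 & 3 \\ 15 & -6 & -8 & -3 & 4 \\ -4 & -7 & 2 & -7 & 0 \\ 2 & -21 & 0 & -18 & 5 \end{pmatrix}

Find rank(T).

Row reduce to echelon form.
R2 ← R2 − (5/3)·R1: [0, -88/3, 1/3, -79/3, -1]
R3 ← R3 + (4/9)·R1: [0, -7/9, -2/9, -7/9, 4/3]
R4 ← R4 − (2/9)·R1: [0, -217/9, 10/9, -190/9, 13/3]
R3 ← R3 − (7/264)·R2: [0, 0, -61/264, -7/88, 359/264]
R4 ← R4 − (217/264)·R2: [0, 0, 221/264, 47/88, 1361/264]
R4 ← R4 + (221/61)·R3: [0, 0, 0, 15/61, 615/61]
Echelon form has 4 nonzero rows, so rank(T) = 4.

4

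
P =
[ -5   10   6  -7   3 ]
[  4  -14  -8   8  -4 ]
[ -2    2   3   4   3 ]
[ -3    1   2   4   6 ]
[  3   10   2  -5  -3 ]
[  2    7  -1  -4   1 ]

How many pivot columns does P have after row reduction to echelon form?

Row reduce to echelon form.
R2 ← R2 + (4/5)·R1: [0, -6, -16/5, 12/5, -8/5]
R3 ← R3 − (2/5)·R1: [0, -2, 3/5, 34/5, 9/5]
R4 ← R4 − (3/5)·R1: [0, -5, -8/5, 41/5, 21/5]
R5 ← R5 + (3/5)·R1: [0, 16, 28/5, -46/5, -6/5]
R6 ← R6 + (2/5)·R1: [0, 11, 7/5, -34/5, 11/5]
R3 ← R3 − (1/3)·R2: [0, 0, 5/3, 6, 7/3]
R4 ← R4 − (5/6)·R2: [0, 0, 16/15, 31/5, 83/15]
R5 ← R5 + (8/3)·R2: [0, 0, -44/15, -14/5, -82/15]
R6 ← R6 + (11/6)·R2: [0, 0, -67/15, -12/5, -11/15]
R4 ← R4 − (16/25)·R3: [0, 0, 0, 59/25, 101/25]
R5 ← R5 + (44/25)·R3: [0, 0, 0, 194/25, -34/25]
R6 ← R6 + (67/25)·R3: [0, 0, 0, 342/25, 138/25]
R5 ← R5 − (194/59)·R4: [0, 0, 0, 0, -864/59]
R6 ← R6 − (342/59)·R4: [0, 0, 0, 0, -1056/59]
R6 ← R6 − (11/9)·R5: [0, 0, 0, 0, 0]
Echelon form has 5 nonzero rows, so rank(P) = 5.
Each nonzero row contributes one pivot column: 5 pivot columns.

5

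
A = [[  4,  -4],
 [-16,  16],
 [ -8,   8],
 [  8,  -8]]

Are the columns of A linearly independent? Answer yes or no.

Row reduce A to echelon form.
R2 ← R2 + (4)·R1: [0, 0]
R3 ← R3 + (2)·R1: [0, 0]
R4 ← R4 − (2)·R1: [0, 0]
1 pivot among 2 columns.
Only 1 < 2 pivot columns, so the columns are linearly dependent.

no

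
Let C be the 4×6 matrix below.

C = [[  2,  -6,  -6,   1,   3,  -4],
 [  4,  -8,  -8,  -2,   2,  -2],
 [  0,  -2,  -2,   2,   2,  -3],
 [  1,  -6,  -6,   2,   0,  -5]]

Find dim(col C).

Row reduce to echelon form.
R2 ← R2 − (2)·R1: [0, 4, 4, -4, -4, 6]
R4 ← R4 − (1/2)·R1: [0, -3, -3, 3/2, -3/2, -3]
R3 ← R3 + (1/2)·R2: [0, 0, 0, 0, 0, 0]
R4 ← R4 + (3/4)·R2: [0, 0, 0, -3/2, -9/2, 3/2]
Swap R3 ↔ R4
Echelon form has 3 nonzero rows, so rank(C) = 3.
The column space has dimension equal to the rank: 3.

3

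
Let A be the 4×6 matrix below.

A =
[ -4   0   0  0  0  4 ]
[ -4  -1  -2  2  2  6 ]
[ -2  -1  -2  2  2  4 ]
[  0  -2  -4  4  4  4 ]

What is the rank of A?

Row reduce to echelon form.
R2 ← R2 − R1: [0, -1, -2, 2, 2, 2]
R3 ← R3 − (1/2)·R1: [0, -1, -2, 2, 2, 2]
R3 ← R3 − R2: [0, 0, 0, 0, 0, 0]
R4 ← R4 − (2)·R2: [0, 0, 0, 0, 0, 0]
Echelon form has 2 nonzero rows, so rank(A) = 2.

2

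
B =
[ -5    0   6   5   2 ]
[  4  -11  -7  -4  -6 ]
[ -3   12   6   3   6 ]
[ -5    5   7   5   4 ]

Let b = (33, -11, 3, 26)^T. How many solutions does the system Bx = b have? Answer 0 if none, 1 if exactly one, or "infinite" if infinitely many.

Row reduce the augmented matrix [B | b].
R2 ← R2 + (4/5)·R1: [0, -11, -11/5, 0, -22/5, 77/5]
R3 ← R3 − (3/5)·R1: [0, 12, 12/5, 0, 24/5, -84/5]
R4 ← R4 − R1: [0, 5, 1, 0, 2, -7]
R3 ← R3 + (12/11)·R2: [0, 0, 0, 0, 0, 0]
R4 ← R4 + (5/11)·R2: [0, 0, 0, 0, 0, 0]
The echelon form has 2 nonzero rows, and every pivot lies in the first 5 columns, so rank(B) = rank([B|b]) = 2.
The system is consistent.
rank = 2 < 5 unknowns, so there are infinitely many solutions.

infinite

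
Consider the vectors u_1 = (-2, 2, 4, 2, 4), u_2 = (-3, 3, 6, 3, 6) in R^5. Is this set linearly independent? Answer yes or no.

Form the matrix with these vectors as rows and row reduce.
R2 ← R2 − (3/2)·R1: [0, 0, 0, 0, 0]
1 nonzero row, so the 2 vectors span a space of dimension 1.
Since 1 < 2, the vectors are linearly dependent.

no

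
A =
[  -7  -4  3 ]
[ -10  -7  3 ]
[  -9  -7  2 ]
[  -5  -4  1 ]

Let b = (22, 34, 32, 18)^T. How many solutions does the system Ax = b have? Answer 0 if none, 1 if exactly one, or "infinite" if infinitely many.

infinite

Row reduce the augmented matrix [A | b].
R2 ← R2 − (10/7)·R1: [0, -9/7, -9/7, 18/7]
R3 ← R3 − (9/7)·R1: [0, -13/7, -13/7, 26/7]
R4 ← R4 − (5/7)·R1: [0, -8/7, -8/7, 16/7]
R3 ← R3 − (13/9)·R2: [0, 0, 0, 0]
R4 ← R4 − (8/9)·R2: [0, 0, 0, 0]
The echelon form has 2 nonzero rows, and every pivot lies in the first 3 columns, so rank(A) = rank([A|b]) = 2.
The system is consistent.
rank = 2 < 3 unknowns, so there are infinitely many solutions.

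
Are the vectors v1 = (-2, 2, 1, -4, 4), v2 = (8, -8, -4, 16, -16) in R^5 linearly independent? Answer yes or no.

no

Form the matrix with these vectors as rows and row reduce.
R2 ← R2 + (4)·R1: [0, 0, 0, 0, 0]
1 nonzero row, so the 2 vectors span a space of dimension 1.
Since 1 < 2, the vectors are linearly dependent.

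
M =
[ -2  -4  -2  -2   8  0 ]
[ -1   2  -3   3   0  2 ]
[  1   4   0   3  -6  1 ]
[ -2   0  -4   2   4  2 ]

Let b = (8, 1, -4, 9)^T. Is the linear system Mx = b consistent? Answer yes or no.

no

Row reduce the augmented matrix [M | b].
R2 ← R2 − (1/2)·R1: [0, 4, -2, 4, -4, 2, -3]
R3 ← R3 + (1/2)·R1: [0, 2, -1, 2, -2, 1, 0]
R4 ← R4 − R1: [0, 4, -2, 4, -4, 2, 1]
R3 ← R3 − (1/2)·R2: [0, 0, 0, 0, 0, 0, 3/2]
R4 ← R4 − R2: [0, 0, 0, 0, 0, 0, 4]
R4 ← R4 − (8/3)·R3: [0, 0, 0, 0, 0, 0, 0]
The echelon form has 3 nonzero rows; the last pivot sits in the augmented column, so rank(M) = 2 but rank([M|b]) = 3.
Since the ranks differ, the system is inconsistent.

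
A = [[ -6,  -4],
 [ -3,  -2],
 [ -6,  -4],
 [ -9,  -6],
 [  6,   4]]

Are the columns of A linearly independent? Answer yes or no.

Row reduce A to echelon form.
R2 ← R2 − (1/2)·R1: [0, 0]
R3 ← R3 − R1: [0, 0]
R4 ← R4 − (3/2)·R1: [0, 0]
R5 ← R5 + R1: [0, 0]
1 pivot among 2 columns.
Only 1 < 2 pivot columns, so the columns are linearly dependent.

no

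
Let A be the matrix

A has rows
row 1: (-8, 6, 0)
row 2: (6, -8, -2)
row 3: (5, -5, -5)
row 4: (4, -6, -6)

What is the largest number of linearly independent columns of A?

Row reduce to echelon form.
R2 ← R2 + (3/4)·R1: [0, -7/2, -2]
R3 ← R3 + (5/8)·R1: [0, -5/4, -5]
R4 ← R4 + (1/2)·R1: [0, -3, -6]
R3 ← R3 − (5/14)·R2: [0, 0, -30/7]
R4 ← R4 − (6/7)·R2: [0, 0, -30/7]
R4 ← R4 − R3: [0, 0, 0]
Echelon form has 3 nonzero rows, so rank(A) = 3.
The rank gives the maximum number of linearly independent columns: 3.

3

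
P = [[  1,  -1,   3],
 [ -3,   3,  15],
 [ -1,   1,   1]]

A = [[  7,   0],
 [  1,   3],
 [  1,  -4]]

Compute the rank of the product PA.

First compute PA:
[[  9, -15],
 [ -3, -51],
 [ -5,  -1]]
Now row reduce the product.
R2 ← R2 + (1/3)·R1: [0, -56]
R3 ← R3 + (5/9)·R1: [0, -28/3]
R3 ← R3 − (1/6)·R2: [0, 0]
2 nonzero rows, so rank(PA) = 2.

2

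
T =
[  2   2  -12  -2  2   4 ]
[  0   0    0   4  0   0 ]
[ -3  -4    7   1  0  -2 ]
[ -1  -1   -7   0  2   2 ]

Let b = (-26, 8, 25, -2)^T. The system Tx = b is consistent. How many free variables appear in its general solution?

Row reduce the augmented matrix [T | b].
R3 ← R3 + (3/2)·R1: [0, -1, -11, -2, 3, 4, -14]
R4 ← R4 + (1/2)·R1: [0, 0, -13, -1, 3, 4, -15]
Swap R2 ↔ R3
Swap R3 ↔ R4
The echelon form has 4 nonzero rows, and every pivot lies in the first 6 columns, so rank(T) = rank([T|b]) = 4.
The system is consistent.
Free variables = (unknowns) − (rank) = 6 − 4 = 2.

2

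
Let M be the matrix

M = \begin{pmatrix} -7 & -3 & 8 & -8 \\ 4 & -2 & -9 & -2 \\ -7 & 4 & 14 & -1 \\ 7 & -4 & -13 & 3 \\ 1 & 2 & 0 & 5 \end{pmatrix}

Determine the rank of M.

4

Row reduce to echelon form.
R2 ← R2 + (4/7)·R1: [0, -26/7, -31/7, -46/7]
R3 ← R3 − R1: [0, 7, 6, 7]
R4 ← R4 + R1: [0, -7, -5, -5]
R5 ← R5 + (1/7)·R1: [0, 11/7, 8/7, 27/7]
R3 ← R3 + (49/26)·R2: [0, 0, -61/26, -70/13]
R4 ← R4 − (49/26)·R2: [0, 0, 87/26, 96/13]
R5 ← R5 + (11/26)·R2: [0, 0, -19/26, 14/13]
R4 ← R4 + (87/61)·R3: [0, 0, 0, -18/61]
R5 ← R5 − (19/61)·R3: [0, 0, 0, 168/61]
R5 ← R5 + (28/3)·R4: [0, 0, 0, 0]
Echelon form has 4 nonzero rows, so rank(M) = 4.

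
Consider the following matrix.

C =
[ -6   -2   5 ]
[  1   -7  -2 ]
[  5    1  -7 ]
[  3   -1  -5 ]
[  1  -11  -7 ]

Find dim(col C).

Row reduce to echelon form.
R2 ← R2 + (1/6)·R1: [0, -22/3, -7/6]
R3 ← R3 + (5/6)·R1: [0, -2/3, -17/6]
R4 ← R4 + (1/2)·R1: [0, -2, -5/2]
R5 ← R5 + (1/6)·R1: [0, -34/3, -37/6]
R3 ← R3 − (1/11)·R2: [0, 0, -30/11]
R4 ← R4 − (3/11)·R2: [0, 0, -24/11]
R5 ← R5 − (17/11)·R2: [0, 0, -48/11]
R4 ← R4 − (4/5)·R3: [0, 0, 0]
R5 ← R5 − (8/5)·R3: [0, 0, 0]
Echelon form has 3 nonzero rows, so rank(C) = 3.
The column space has dimension equal to the rank: 3.

3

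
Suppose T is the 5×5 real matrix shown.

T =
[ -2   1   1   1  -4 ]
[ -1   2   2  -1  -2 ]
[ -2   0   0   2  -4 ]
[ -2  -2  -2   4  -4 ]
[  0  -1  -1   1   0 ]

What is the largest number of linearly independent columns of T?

2

Row reduce to echelon form.
R2 ← R2 − (1/2)·R1: [0, 3/2, 3/2, -3/2, 0]
R3 ← R3 − R1: [0, -1, -1, 1, 0]
R4 ← R4 − R1: [0, -3, -3, 3, 0]
R3 ← R3 + (2/3)·R2: [0, 0, 0, 0, 0]
R4 ← R4 + (2)·R2: [0, 0, 0, 0, 0]
R5 ← R5 + (2/3)·R2: [0, 0, 0, 0, 0]
Echelon form has 2 nonzero rows, so rank(T) = 2.
The rank gives the maximum number of linearly independent columns: 2.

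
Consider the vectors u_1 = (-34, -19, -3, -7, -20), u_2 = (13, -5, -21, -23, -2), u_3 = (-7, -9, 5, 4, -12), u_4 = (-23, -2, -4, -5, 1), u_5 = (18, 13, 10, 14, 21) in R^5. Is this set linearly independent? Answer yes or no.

yes

Form the matrix with these vectors as rows and row reduce.
R2 ← R2 + (13/34)·R1: [0, -417/34, -753/34, -873/34, -164/17]
R3 ← R3 − (7/34)·R1: [0, -173/34, 191/34, 185/34, -134/17]
R4 ← R4 − (23/34)·R1: [0, 369/34, -67/34, -9/34, 247/17]
R5 ← R5 + (9/17)·R1: [0, 50/17, 143/17, 175/17, 177/17]
R3 ← R3 − (173/417)·R2: [0, 0, 2058/139, 2237/139, -1618/417]
R4 ← R4 + (123/139)·R2: [0, 0, -2998/139, -3195/139, 833/139]
R5 ← R5 + (100/417)·R2: [0, 0, 431/139, 575/139, 3377/417]
R4 ← R4 + (1499/1029)·R3: [0, 0, 0, 472/1029, 1051/3087]
R5 ← R5 − (431/2058)·R3: [0, 0, 0, 1577/2058, 27508/3087]
R5 ← R5 − (1577/944)·R4: [0, 0, 0, 0, 7875/944]
5 nonzero rows, so the 5 vectors span a space of dimension 5.
Since 5 = 5, the vectors are linearly independent.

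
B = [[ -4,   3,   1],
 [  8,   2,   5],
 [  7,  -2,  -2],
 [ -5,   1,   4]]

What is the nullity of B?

Row reduce to echelon form.
R2 ← R2 + (2)·R1: [0, 8, 7]
R3 ← R3 + (7/4)·R1: [0, 13/4, -1/4]
R4 ← R4 − (5/4)·R1: [0, -11/4, 11/4]
R3 ← R3 − (13/32)·R2: [0, 0, -99/32]
R4 ← R4 + (11/32)·R2: [0, 0, 165/32]
R4 ← R4 + (5/3)·R3: [0, 0, 0]
3 nonzero rows, so rank(B) = 3.
B has 3 columns; by rank–nullity, nullity = 3 − 3 = 0.

0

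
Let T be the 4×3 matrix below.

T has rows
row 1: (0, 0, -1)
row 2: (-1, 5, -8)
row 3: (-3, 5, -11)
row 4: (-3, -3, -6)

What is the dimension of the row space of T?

3

Row reduce to echelon form.
Swap R1 ↔ R2
R3 ← R3 − (3)·R1: [0, -10, 13]
R4 ← R4 − (3)·R1: [0, -18, 18]
Swap R2 ↔ R3
R4 ← R4 − (9/5)·R2: [0, 0, -27/5]
R4 ← R4 − (27/5)·R3: [0, 0, 0]
Echelon form has 3 nonzero rows, so rank(T) = 3.
The row space has dimension equal to the rank: 3.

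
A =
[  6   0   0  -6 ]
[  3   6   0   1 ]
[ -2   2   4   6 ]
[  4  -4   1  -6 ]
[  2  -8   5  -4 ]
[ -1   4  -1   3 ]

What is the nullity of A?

1

Row reduce to echelon form.
R2 ← R2 − (1/2)·R1: [0, 6, 0, 4]
R3 ← R3 + (1/3)·R1: [0, 2, 4, 4]
R4 ← R4 − (2/3)·R1: [0, -4, 1, -2]
R5 ← R5 − (1/3)·R1: [0, -8, 5, -2]
R6 ← R6 + (1/6)·R1: [0, 4, -1, 2]
R3 ← R3 − (1/3)·R2: [0, 0, 4, 8/3]
R4 ← R4 + (2/3)·R2: [0, 0, 1, 2/3]
R5 ← R5 + (4/3)·R2: [0, 0, 5, 10/3]
R6 ← R6 − (2/3)·R2: [0, 0, -1, -2/3]
R4 ← R4 − (1/4)·R3: [0, 0, 0, 0]
R5 ← R5 − (5/4)·R3: [0, 0, 0, 0]
R6 ← R6 + (1/4)·R3: [0, 0, 0, 0]
3 nonzero rows, so rank(A) = 3.
A has 4 columns; by rank–nullity, nullity = 4 − 3 = 1.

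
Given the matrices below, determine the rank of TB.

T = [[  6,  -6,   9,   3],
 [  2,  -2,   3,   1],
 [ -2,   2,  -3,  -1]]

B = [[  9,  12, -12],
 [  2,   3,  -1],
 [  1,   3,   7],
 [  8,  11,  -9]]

1

First compute TB:
[[ 75, 114, -30],
 [ 25,  38, -10],
 [-25, -38,  10]]
Now row reduce the product.
R2 ← R2 − (1/3)·R1: [0, 0, 0]
R3 ← R3 + (1/3)·R1: [0, 0, 0]
1 nonzero row, so rank(TB) = 1.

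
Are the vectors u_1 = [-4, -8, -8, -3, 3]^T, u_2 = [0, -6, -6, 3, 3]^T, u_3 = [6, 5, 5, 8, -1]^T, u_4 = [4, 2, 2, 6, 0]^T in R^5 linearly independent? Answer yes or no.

no

Form the matrix with these vectors as rows and row reduce.
R3 ← R3 + (3/2)·R1: [0, -7, -7, 7/2, 7/2]
R4 ← R4 + R1: [0, -6, -6, 3, 3]
R3 ← R3 − (7/6)·R2: [0, 0, 0, 0, 0]
R4 ← R4 − R2: [0, 0, 0, 0, 0]
2 nonzero rows, so the 4 vectors span a space of dimension 2.
Since 2 < 4, the vectors are linearly dependent.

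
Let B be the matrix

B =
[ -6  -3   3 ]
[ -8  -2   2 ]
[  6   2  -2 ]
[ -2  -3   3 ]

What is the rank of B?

2

Row reduce to echelon form.
R2 ← R2 − (4/3)·R1: [0, 2, -2]
R3 ← R3 + R1: [0, -1, 1]
R4 ← R4 − (1/3)·R1: [0, -2, 2]
R3 ← R3 + (1/2)·R2: [0, 0, 0]
R4 ← R4 + R2: [0, 0, 0]
Echelon form has 2 nonzero rows, so rank(B) = 2.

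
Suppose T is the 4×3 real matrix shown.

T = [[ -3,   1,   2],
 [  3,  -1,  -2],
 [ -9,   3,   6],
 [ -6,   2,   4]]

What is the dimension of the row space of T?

Row reduce to echelon form.
R2 ← R2 + R1: [0, 0, 0]
R3 ← R3 − (3)·R1: [0, 0, 0]
R4 ← R4 − (2)·R1: [0, 0, 0]
Echelon form has 1 nonzero row, so rank(T) = 1.
The row space has dimension equal to the rank: 1.

1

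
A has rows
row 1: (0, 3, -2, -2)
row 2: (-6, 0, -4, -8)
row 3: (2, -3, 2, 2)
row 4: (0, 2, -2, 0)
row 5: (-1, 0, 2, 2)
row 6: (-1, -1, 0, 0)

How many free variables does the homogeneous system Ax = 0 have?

Row reduce to echelon form.
Swap R1 ↔ R2
R3 ← R3 + (1/3)·R1: [0, -3, 2/3, -2/3]
R5 ← R5 − (1/6)·R1: [0, 0, 8/3, 10/3]
R6 ← R6 − (1/6)·R1: [0, -1, 2/3, 4/3]
R3 ← R3 + R2: [0, 0, -4/3, -8/3]
R4 ← R4 − (2/3)·R2: [0, 0, -2/3, 4/3]
R6 ← R6 + (1/3)·R2: [0, 0, 0, 2/3]
R4 ← R4 − (1/2)·R3: [0, 0, 0, 8/3]
R5 ← R5 + (2)·R3: [0, 0, 0, -2]
R5 ← R5 + (3/4)·R4: [0, 0, 0, 0]
R6 ← R6 − (1/4)·R4: [0, 0, 0, 0]
4 nonzero rows, so rank(A) = 4.
A has 4 columns; by rank–nullity, nullity = 4 − 4 = 0.

0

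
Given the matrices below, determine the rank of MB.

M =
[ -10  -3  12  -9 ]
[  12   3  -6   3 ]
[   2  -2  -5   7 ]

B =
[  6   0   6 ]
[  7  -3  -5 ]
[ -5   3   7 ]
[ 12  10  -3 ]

First compute MB:
[[-249, -45,  66],
 [159,   3,   6],
 [107,  61, -34]]
Now row reduce the product.
R2 ← R2 + (53/83)·R1: [0, -2136/83, 3996/83]
R3 ← R3 + (107/249)·R1: [0, 3458/83, -468/83]
R3 ← R3 + (1729/1068)·R2: [0, 0, 6435/89]
3 nonzero rows, so rank(MB) = 3.

3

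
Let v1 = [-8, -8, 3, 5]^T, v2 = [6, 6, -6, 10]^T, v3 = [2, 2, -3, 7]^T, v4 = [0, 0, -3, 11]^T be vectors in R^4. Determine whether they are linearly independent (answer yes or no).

no

Form the matrix with these vectors as rows and row reduce.
R2 ← R2 + (3/4)·R1: [0, 0, -15/4, 55/4]
R3 ← R3 + (1/4)·R1: [0, 0, -9/4, 33/4]
R3 ← R3 − (3/5)·R2: [0, 0, 0, 0]
R4 ← R4 − (4/5)·R2: [0, 0, 0, 0]
2 nonzero rows, so the 4 vectors span a space of dimension 2.
Since 2 < 4, the vectors are linearly dependent.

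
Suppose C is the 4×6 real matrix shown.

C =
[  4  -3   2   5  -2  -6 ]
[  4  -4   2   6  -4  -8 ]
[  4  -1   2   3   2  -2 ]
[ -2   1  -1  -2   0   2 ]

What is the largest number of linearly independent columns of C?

2

Row reduce to echelon form.
R2 ← R2 − R1: [0, -1, 0, 1, -2, -2]
R3 ← R3 − R1: [0, 2, 0, -2, 4, 4]
R4 ← R4 + (1/2)·R1: [0, -1/2, 0, 1/2, -1, -1]
R3 ← R3 + (2)·R2: [0, 0, 0, 0, 0, 0]
R4 ← R4 − (1/2)·R2: [0, 0, 0, 0, 0, 0]
Echelon form has 2 nonzero rows, so rank(C) = 2.
The rank gives the maximum number of linearly independent columns: 2.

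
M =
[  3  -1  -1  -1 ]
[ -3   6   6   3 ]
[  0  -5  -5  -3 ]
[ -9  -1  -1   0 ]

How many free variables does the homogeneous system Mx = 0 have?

1

Row reduce to echelon form.
R2 ← R2 + R1: [0, 5, 5, 2]
R4 ← R4 + (3)·R1: [0, -4, -4, -3]
R3 ← R3 + R2: [0, 0, 0, -1]
R4 ← R4 + (4/5)·R2: [0, 0, 0, -7/5]
R4 ← R4 − (7/5)·R3: [0, 0, 0, 0]
3 nonzero rows, so rank(M) = 3.
M has 4 columns; by rank–nullity, nullity = 4 − 3 = 1.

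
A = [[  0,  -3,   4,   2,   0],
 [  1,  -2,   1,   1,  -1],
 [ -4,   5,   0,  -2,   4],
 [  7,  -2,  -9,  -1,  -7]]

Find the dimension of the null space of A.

3

Row reduce to echelon form.
Swap R1 ↔ R2
R3 ← R3 + (4)·R1: [0, -3, 4, 2, 0]
R4 ← R4 − (7)·R1: [0, 12, -16, -8, 0]
R3 ← R3 − R2: [0, 0, 0, 0, 0]
R4 ← R4 + (4)·R2: [0, 0, 0, 0, 0]
2 nonzero rows, so rank(A) = 2.
A has 5 columns; by rank–nullity, nullity = 5 − 2 = 3.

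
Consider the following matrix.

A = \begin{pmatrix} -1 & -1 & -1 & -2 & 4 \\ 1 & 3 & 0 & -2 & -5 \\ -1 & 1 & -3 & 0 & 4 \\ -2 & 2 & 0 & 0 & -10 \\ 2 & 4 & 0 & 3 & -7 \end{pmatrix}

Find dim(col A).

Row reduce to echelon form.
R2 ← R2 + R1: [0, 2, -1, -4, -1]
R3 ← R3 − R1: [0, 2, -2, 2, 0]
R4 ← R4 − (2)·R1: [0, 4, 2, 4, -18]
R5 ← R5 + (2)·R1: [0, 2, -2, -1, 1]
R3 ← R3 − R2: [0, 0, -1, 6, 1]
R4 ← R4 − (2)·R2: [0, 0, 4, 12, -16]
R5 ← R5 − R2: [0, 0, -1, 3, 2]
R4 ← R4 + (4)·R3: [0, 0, 0, 36, -12]
R5 ← R5 − R3: [0, 0, 0, -3, 1]
R5 ← R5 + (1/12)·R4: [0, 0, 0, 0, 0]
Echelon form has 4 nonzero rows, so rank(A) = 4.
The column space has dimension equal to the rank: 4.

4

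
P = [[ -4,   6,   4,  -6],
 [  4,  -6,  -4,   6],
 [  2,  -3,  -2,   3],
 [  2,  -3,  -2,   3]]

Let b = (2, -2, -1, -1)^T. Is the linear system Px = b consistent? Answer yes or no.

Row reduce the augmented matrix [P | b].
R2 ← R2 + R1: [0, 0, 0, 0, 0]
R3 ← R3 + (1/2)·R1: [0, 0, 0, 0, 0]
R4 ← R4 + (1/2)·R1: [0, 0, 0, 0, 0]
The echelon form has 1 nonzero rows, and every pivot lies in the first 4 columns, so rank(P) = rank([P|b]) = 1.
The system is consistent.

yes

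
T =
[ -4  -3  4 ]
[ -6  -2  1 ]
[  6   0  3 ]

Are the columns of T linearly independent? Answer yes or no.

Row reduce T to echelon form.
R2 ← R2 − (3/2)·R1: [0, 5/2, -5]
R3 ← R3 + (3/2)·R1: [0, -9/2, 9]
R3 ← R3 + (9/5)·R2: [0, 0, 0]
2 pivots among 3 columns.
Only 2 < 3 pivot columns, so the columns are linearly dependent.

no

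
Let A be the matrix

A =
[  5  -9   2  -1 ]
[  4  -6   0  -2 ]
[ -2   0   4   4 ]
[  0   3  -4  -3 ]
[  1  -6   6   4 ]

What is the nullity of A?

2

Row reduce to echelon form.
R2 ← R2 − (4/5)·R1: [0, 6/5, -8/5, -6/5]
R3 ← R3 + (2/5)·R1: [0, -18/5, 24/5, 18/5]
R5 ← R5 − (1/5)·R1: [0, -21/5, 28/5, 21/5]
R3 ← R3 + (3)·R2: [0, 0, 0, 0]
R4 ← R4 − (5/2)·R2: [0, 0, 0, 0]
R5 ← R5 + (7/2)·R2: [0, 0, 0, 0]
2 nonzero rows, so rank(A) = 2.
A has 4 columns; by rank–nullity, nullity = 4 − 2 = 2.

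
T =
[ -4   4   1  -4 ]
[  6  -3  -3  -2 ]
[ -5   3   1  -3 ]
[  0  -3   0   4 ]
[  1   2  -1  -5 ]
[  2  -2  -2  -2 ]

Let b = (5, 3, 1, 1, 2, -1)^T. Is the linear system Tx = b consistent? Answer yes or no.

no

Row reduce the augmented matrix [T | b].
R2 ← R2 + (3/2)·R1: [0, 3, -3/2, -8, 21/2]
R3 ← R3 − (5/4)·R1: [0, -2, -1/4, 2, -21/4]
R5 ← R5 + (1/4)·R1: [0, 3, -3/4, -6, 13/4]
R6 ← R6 + (1/2)·R1: [0, 0, -3/2, -4, 3/2]
R3 ← R3 + (2/3)·R2: [0, 0, -5/4, -10/3, 7/4]
R4 ← R4 + R2: [0, 0, -3/2, -4, 23/2]
R5 ← R5 − R2: [0, 0, 3/4, 2, -29/4]
R4 ← R4 − (6/5)·R3: [0, 0, 0, 0, 47/5]
R5 ← R5 + (3/5)·R3: [0, 0, 0, 0, -31/5]
R6 ← R6 − (6/5)·R3: [0, 0, 0, 0, -3/5]
R5 ← R5 + (31/47)·R4: [0, 0, 0, 0, 0]
R6 ← R6 + (3/47)·R4: [0, 0, 0, 0, 0]
The echelon form has 4 nonzero rows; the last pivot sits in the augmented column, so rank(T) = 3 but rank([T|b]) = 4.
Since the ranks differ, the system is inconsistent.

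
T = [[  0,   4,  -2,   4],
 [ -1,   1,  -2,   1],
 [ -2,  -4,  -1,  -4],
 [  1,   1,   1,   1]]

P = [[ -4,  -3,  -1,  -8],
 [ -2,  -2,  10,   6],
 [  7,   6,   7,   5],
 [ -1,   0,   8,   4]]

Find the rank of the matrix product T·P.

2

First compute TP:
[[-26, -20,  58,  30],
 [-13, -11,   5,   8],
 [ 13,   8, -77, -29],
 [  0,   1,  24,   7]]
Now row reduce the product.
R2 ← R2 − (1/2)·R1: [0, -1, -24, -7]
R3 ← R3 + (1/2)·R1: [0, -2, -48, -14]
R3 ← R3 − (2)·R2: [0, 0, 0, 0]
R4 ← R4 + R2: [0, 0, 0, 0]
2 nonzero rows, so rank(TP) = 2.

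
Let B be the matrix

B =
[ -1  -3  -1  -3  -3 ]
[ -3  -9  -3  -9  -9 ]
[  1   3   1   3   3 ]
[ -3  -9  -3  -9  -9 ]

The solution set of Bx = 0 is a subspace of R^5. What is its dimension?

4

Row reduce to echelon form.
R2 ← R2 − (3)·R1: [0, 0, 0, 0, 0]
R3 ← R3 + R1: [0, 0, 0, 0, 0]
R4 ← R4 − (3)·R1: [0, 0, 0, 0, 0]
1 nonzero row, so rank(B) = 1.
B has 5 columns; by rank–nullity, nullity = 5 − 1 = 4.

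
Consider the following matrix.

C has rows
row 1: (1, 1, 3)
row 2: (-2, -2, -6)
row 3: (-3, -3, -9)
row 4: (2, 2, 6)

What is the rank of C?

1

Row reduce to echelon form.
R2 ← R2 + (2)·R1: [0, 0, 0]
R3 ← R3 + (3)·R1: [0, 0, 0]
R4 ← R4 − (2)·R1: [0, 0, 0]
Echelon form has 1 nonzero row, so rank(C) = 1.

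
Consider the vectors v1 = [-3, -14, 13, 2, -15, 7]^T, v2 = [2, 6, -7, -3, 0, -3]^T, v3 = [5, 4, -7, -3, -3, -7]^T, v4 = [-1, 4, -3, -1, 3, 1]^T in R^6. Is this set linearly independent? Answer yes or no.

Form the matrix with these vectors as rows and row reduce.
R2 ← R2 + (2/3)·R1: [0, -10/3, 5/3, -5/3, -10, 5/3]
R3 ← R3 + (5/3)·R1: [0, -58/3, 44/3, 1/3, -28, 14/3]
R4 ← R4 − (1/3)·R1: [0, 26/3, -22/3, -5/3, 8, -4/3]
R3 ← R3 − (29/5)·R2: [0, 0, 5, 10, 30, -5]
R4 ← R4 + (13/5)·R2: [0, 0, -3, -6, -18, 3]
R4 ← R4 + (3/5)·R3: [0, 0, 0, 0, 0, 0]
3 nonzero rows, so the 4 vectors span a space of dimension 3.
Since 3 < 4, the vectors are linearly dependent.

no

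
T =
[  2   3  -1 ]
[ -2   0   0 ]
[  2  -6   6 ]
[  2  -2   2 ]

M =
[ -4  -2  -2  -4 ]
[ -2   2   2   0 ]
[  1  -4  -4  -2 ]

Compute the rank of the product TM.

First compute TM:
[[-15,   6,   6,  -6],
 [  8,   4,   4,   8],
 [ 10, -40, -40, -20],
 [ -2, -16, -16, -12]]
Now row reduce the product.
R2 ← R2 + (8/15)·R1: [0, 36/5, 36/5, 24/5]
R3 ← R3 + (2/3)·R1: [0, -36, -36, -24]
R4 ← R4 − (2/15)·R1: [0, -84/5, -84/5, -56/5]
R3 ← R3 + (5)·R2: [0, 0, 0, 0]
R4 ← R4 + (7/3)·R2: [0, 0, 0, 0]
2 nonzero rows, so rank(TM) = 2.

2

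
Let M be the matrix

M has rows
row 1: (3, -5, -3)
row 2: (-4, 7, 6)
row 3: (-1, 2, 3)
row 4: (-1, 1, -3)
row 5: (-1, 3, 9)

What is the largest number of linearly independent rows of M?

Row reduce to echelon form.
R2 ← R2 + (4/3)·R1: [0, 1/3, 2]
R3 ← R3 + (1/3)·R1: [0, 1/3, 2]
R4 ← R4 + (1/3)·R1: [0, -2/3, -4]
R5 ← R5 + (1/3)·R1: [0, 4/3, 8]
R3 ← R3 − R2: [0, 0, 0]
R4 ← R4 + (2)·R2: [0, 0, 0]
R5 ← R5 − (4)·R2: [0, 0, 0]
Echelon form has 2 nonzero rows, so rank(M) = 2.
The rank gives the maximum number of linearly independent rows: 2.

2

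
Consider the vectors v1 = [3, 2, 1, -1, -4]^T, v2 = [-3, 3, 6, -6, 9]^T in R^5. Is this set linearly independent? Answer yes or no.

Form the matrix with these vectors as rows and row reduce.
R2 ← R2 + R1: [0, 5, 7, -7, 5]
2 nonzero rows, so the 2 vectors span a space of dimension 2.
Since 2 = 2, the vectors are linearly independent.

yes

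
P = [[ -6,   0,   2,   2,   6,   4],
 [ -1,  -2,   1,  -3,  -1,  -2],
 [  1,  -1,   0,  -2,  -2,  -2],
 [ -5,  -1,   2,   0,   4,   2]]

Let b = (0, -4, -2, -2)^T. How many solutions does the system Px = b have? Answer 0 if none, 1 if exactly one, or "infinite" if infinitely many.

Row reduce the augmented matrix [P | b].
R2 ← R2 − (1/6)·R1: [0, -2, 2/3, -10/3, -2, -8/3, -4]
R3 ← R3 + (1/6)·R1: [0, -1, 1/3, -5/3, -1, -4/3, -2]
R4 ← R4 − (5/6)·R1: [0, -1, 1/3, -5/3, -1, -4/3, -2]
R3 ← R3 − (1/2)·R2: [0, 0, 0, 0, 0, 0, 0]
R4 ← R4 − (1/2)·R2: [0, 0, 0, 0, 0, 0, 0]
The echelon form has 2 nonzero rows, and every pivot lies in the first 6 columns, so rank(P) = rank([P|b]) = 2.
The system is consistent.
rank = 2 < 6 unknowns, so there are infinitely many solutions.

infinite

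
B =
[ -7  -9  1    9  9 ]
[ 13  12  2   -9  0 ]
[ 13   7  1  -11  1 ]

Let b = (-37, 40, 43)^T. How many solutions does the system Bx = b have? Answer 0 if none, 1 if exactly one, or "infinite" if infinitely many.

infinite

Row reduce the augmented matrix [B | b].
R2 ← R2 + (13/7)·R1: [0, -33/7, 27/7, 54/7, 117/7, -201/7]
R3 ← R3 + (13/7)·R1: [0, -68/7, 20/7, 40/7, 124/7, -180/7]
R3 ← R3 − (68/33)·R2: [0, 0, -56/11, -112/11, -184/11, 368/11]
The echelon form has 3 nonzero rows, and every pivot lies in the first 5 columns, so rank(B) = rank([B|b]) = 3.
The system is consistent.
rank = 3 < 5 unknowns, so there are infinitely many solutions.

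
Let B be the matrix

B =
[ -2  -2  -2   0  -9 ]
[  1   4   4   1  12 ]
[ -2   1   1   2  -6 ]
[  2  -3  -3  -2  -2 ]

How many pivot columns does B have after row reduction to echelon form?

Row reduce to echelon form.
R2 ← R2 + (1/2)·R1: [0, 3, 3, 1, 15/2]
R3 ← R3 − R1: [0, 3, 3, 2, 3]
R4 ← R4 + R1: [0, -5, -5, -2, -11]
R3 ← R3 − R2: [0, 0, 0, 1, -9/2]
R4 ← R4 + (5/3)·R2: [0, 0, 0, -1/3, 3/2]
R4 ← R4 + (1/3)·R3: [0, 0, 0, 0, 0]
Echelon form has 3 nonzero rows, so rank(B) = 3.
Each nonzero row contributes one pivot column: 3 pivot columns.

3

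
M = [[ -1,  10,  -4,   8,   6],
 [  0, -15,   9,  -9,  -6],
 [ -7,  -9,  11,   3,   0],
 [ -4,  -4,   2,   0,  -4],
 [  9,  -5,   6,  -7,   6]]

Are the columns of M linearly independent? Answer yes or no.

Row reduce M to echelon form.
R3 ← R3 − (7)·R1: [0, -79, 39, -53, -42]
R4 ← R4 − (4)·R1: [0, -44, 18, -32, -28]
R5 ← R5 + (9)·R1: [0, 85, -30, 65, 60]
R3 ← R3 − (79/15)·R2: [0, 0, -42/5, -28/5, -52/5]
R4 ← R4 − (44/15)·R2: [0, 0, -42/5, -28/5, -52/5]
R5 ← R5 + (17/3)·R2: [0, 0, 21, 14, 26]
R4 ← R4 − R3: [0, 0, 0, 0, 0]
R5 ← R5 + (5/2)·R3: [0, 0, 0, 0, 0]
3 pivots among 5 columns.
Only 3 < 5 pivot columns, so the columns are linearly dependent.

no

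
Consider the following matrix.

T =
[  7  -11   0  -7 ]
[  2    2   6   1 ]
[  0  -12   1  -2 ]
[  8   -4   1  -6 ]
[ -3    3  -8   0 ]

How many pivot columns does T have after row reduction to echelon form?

3

Row reduce to echelon form.
R2 ← R2 − (2/7)·R1: [0, 36/7, 6, 3]
R4 ← R4 − (8/7)·R1: [0, 60/7, 1, 2]
R5 ← R5 + (3/7)·R1: [0, -12/7, -8, -3]
R3 ← R3 + (7/3)·R2: [0, 0, 15, 5]
R4 ← R4 − (5/3)·R2: [0, 0, -9, -3]
R5 ← R5 + (1/3)·R2: [0, 0, -6, -2]
R4 ← R4 + (3/5)·R3: [0, 0, 0, 0]
R5 ← R5 + (2/5)·R3: [0, 0, 0, 0]
Echelon form has 3 nonzero rows, so rank(T) = 3.
Each nonzero row contributes one pivot column: 3 pivot columns.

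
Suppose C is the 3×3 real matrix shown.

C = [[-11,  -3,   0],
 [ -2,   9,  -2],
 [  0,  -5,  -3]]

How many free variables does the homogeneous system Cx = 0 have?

0

Row reduce to echelon form.
R2 ← R2 − (2/11)·R1: [0, 105/11, -2]
R3 ← R3 + (11/21)·R2: [0, 0, -85/21]
3 nonzero rows, so rank(C) = 3.
C has 3 columns; by rank–nullity, nullity = 3 − 3 = 0.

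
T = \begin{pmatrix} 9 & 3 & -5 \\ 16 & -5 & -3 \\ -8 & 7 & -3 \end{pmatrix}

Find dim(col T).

Row reduce to echelon form.
R2 ← R2 − (16/9)·R1: [0, -31/3, 53/9]
R3 ← R3 + (8/9)·R1: [0, 29/3, -67/9]
R3 ← R3 + (29/31)·R2: [0, 0, -60/31]
Echelon form has 3 nonzero rows, so rank(T) = 3.
The column space has dimension equal to the rank: 3.

3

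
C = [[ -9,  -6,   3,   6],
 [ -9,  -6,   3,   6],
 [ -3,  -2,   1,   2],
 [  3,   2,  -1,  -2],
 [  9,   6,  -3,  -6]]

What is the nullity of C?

Row reduce to echelon form.
R2 ← R2 − R1: [0, 0, 0, 0]
R3 ← R3 − (1/3)·R1: [0, 0, 0, 0]
R4 ← R4 + (1/3)·R1: [0, 0, 0, 0]
R5 ← R5 + R1: [0, 0, 0, 0]
1 nonzero row, so rank(C) = 1.
C has 4 columns; by rank–nullity, nullity = 4 − 1 = 3.

3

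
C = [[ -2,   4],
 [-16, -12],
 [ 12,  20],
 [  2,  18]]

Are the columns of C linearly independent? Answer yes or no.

yes

Row reduce C to echelon form.
R2 ← R2 − (8)·R1: [0, -44]
R3 ← R3 + (6)·R1: [0, 44]
R4 ← R4 + R1: [0, 22]
R3 ← R3 + R2: [0, 0]
R4 ← R4 + (1/2)·R2: [0, 0]
2 pivots among 2 columns.
Every column is a pivot column, so the columns are linearly independent.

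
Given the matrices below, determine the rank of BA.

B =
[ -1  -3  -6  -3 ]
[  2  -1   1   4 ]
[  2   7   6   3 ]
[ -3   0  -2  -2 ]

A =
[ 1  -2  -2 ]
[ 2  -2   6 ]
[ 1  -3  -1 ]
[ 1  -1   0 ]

3

First compute BA:
[[-16,  29, -10],
 [  5,  -9, -11],
 [ 25, -39,  32],
 [ -7,  14,   8]]
Now row reduce the product.
R2 ← R2 + (5/16)·R1: [0, 1/16, -113/8]
R3 ← R3 + (25/16)·R1: [0, 101/16, 131/8]
R4 ← R4 − (7/16)·R1: [0, 21/16, 99/8]
R3 ← R3 − (101)·R2: [0, 0, 1443]
R4 ← R4 − (21)·R2: [0, 0, 309]
R4 ← R4 − (103/481)·R3: [0, 0, 0]
3 nonzero rows, so rank(BA) = 3.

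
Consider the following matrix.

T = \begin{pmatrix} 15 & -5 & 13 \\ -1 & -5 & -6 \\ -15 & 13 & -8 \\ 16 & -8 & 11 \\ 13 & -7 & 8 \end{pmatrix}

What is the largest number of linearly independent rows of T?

3

Row reduce to echelon form.
R2 ← R2 + (1/15)·R1: [0, -16/3, -77/15]
R3 ← R3 + R1: [0, 8, 5]
R4 ← R4 − (16/15)·R1: [0, -8/3, -43/15]
R5 ← R5 − (13/15)·R1: [0, -8/3, -49/15]
R3 ← R3 + (3/2)·R2: [0, 0, -27/10]
R4 ← R4 − (1/2)·R2: [0, 0, -3/10]
R5 ← R5 − (1/2)·R2: [0, 0, -7/10]
R4 ← R4 − (1/9)·R3: [0, 0, 0]
R5 ← R5 − (7/27)·R3: [0, 0, 0]
Echelon form has 3 nonzero rows, so rank(T) = 3.
The rank gives the maximum number of linearly independent rows: 3.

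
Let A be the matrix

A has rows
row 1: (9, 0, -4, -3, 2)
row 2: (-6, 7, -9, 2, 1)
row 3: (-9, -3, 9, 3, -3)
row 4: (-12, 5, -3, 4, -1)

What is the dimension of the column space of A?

2

Row reduce to echelon form.
R2 ← R2 + (2/3)·R1: [0, 7, -35/3, 0, 7/3]
R3 ← R3 + R1: [0, -3, 5, 0, -1]
R4 ← R4 + (4/3)·R1: [0, 5, -25/3, 0, 5/3]
R3 ← R3 + (3/7)·R2: [0, 0, 0, 0, 0]
R4 ← R4 − (5/7)·R2: [0, 0, 0, 0, 0]
Echelon form has 2 nonzero rows, so rank(A) = 2.
The column space has dimension equal to the rank: 2.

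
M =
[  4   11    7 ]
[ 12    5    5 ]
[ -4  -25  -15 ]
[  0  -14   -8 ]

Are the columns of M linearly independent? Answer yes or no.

Row reduce M to echelon form.
R2 ← R2 − (3)·R1: [0, -28, -16]
R3 ← R3 + R1: [0, -14, -8]
R3 ← R3 − (1/2)·R2: [0, 0, 0]
R4 ← R4 − (1/2)·R2: [0, 0, 0]
2 pivots among 3 columns.
Only 2 < 3 pivot columns, so the columns are linearly dependent.

no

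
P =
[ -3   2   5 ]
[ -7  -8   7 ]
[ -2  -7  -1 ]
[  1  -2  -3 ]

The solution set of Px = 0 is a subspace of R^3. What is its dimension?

0

Row reduce to echelon form.
R2 ← R2 − (7/3)·R1: [0, -38/3, -14/3]
R3 ← R3 − (2/3)·R1: [0, -25/3, -13/3]
R4 ← R4 + (1/3)·R1: [0, -4/3, -4/3]
R3 ← R3 − (25/38)·R2: [0, 0, -24/19]
R4 ← R4 − (2/19)·R2: [0, 0, -16/19]
R4 ← R4 − (2/3)·R3: [0, 0, 0]
3 nonzero rows, so rank(P) = 3.
P has 3 columns; by rank–nullity, nullity = 3 − 3 = 0.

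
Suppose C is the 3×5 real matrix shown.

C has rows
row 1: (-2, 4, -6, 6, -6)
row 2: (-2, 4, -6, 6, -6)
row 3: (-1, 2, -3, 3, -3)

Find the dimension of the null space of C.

4

Row reduce to echelon form.
R2 ← R2 − R1: [0, 0, 0, 0, 0]
R3 ← R3 − (1/2)·R1: [0, 0, 0, 0, 0]
1 nonzero row, so rank(C) = 1.
C has 5 columns; by rank–nullity, nullity = 5 − 1 = 4.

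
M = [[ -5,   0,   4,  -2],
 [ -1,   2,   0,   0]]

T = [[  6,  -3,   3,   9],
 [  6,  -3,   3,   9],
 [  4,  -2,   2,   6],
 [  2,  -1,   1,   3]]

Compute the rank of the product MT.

1

First compute MT:
[[-18,   9,  -9, -27],
 [  6,  -3,   3,   9]]
Now row reduce the product.
R2 ← R2 + (1/3)·R1: [0, 0, 0, 0]
1 nonzero row, so rank(MT) = 1.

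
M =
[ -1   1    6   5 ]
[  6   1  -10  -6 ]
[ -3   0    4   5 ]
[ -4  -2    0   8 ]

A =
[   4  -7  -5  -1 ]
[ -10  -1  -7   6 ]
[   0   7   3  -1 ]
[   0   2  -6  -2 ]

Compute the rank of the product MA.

4

First compute MA:
[[-14,  58, -14,  -9],
 [ 14, -125, -31,  22],
 [-12,  59,  -3, -11],
 [  4,  46, -14, -24]]
Now row reduce the product.
R2 ← R2 + R1: [0, -67, -45, 13]
R3 ← R3 − (6/7)·R1: [0, 65/7, 9, -23/7]
R4 ← R4 + (2/7)·R1: [0, 438/7, -18, -186/7]
R3 ← R3 + (65/469)·R2: [0, 0, 1296/469, -696/469]
R4 ← R4 + (438/469)·R2: [0, 0, -28152/469, -6768/469]
R4 ← R4 + (391/18)·R3: [0, 0, 0, -140/3]
4 nonzero rows, so rank(MA) = 4.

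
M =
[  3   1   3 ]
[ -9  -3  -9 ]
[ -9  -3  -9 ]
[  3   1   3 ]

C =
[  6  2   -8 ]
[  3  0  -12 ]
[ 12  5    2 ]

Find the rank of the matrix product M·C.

1

First compute MC:
[[ 57,  21, -30],
 [-171, -63,  90],
 [-171, -63,  90],
 [ 57,  21, -30]]
Now row reduce the product.
R2 ← R2 + (3)·R1: [0, 0, 0]
R3 ← R3 + (3)·R1: [0, 0, 0]
R4 ← R4 − R1: [0, 0, 0]
1 nonzero row, so rank(MC) = 1.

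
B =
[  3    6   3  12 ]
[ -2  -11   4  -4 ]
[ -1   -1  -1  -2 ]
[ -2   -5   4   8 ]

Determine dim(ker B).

1

Row reduce to echelon form.
R2 ← R2 + (2/3)·R1: [0, -7, 6, 4]
R3 ← R3 + (1/3)·R1: [0, 1, 0, 2]
R4 ← R4 + (2/3)·R1: [0, -1, 6, 16]
R3 ← R3 + (1/7)·R2: [0, 0, 6/7, 18/7]
R4 ← R4 − (1/7)·R2: [0, 0, 36/7, 108/7]
R4 ← R4 − (6)·R3: [0, 0, 0, 0]
3 nonzero rows, so rank(B) = 3.
B has 4 columns; by rank–nullity, nullity = 4 − 3 = 1.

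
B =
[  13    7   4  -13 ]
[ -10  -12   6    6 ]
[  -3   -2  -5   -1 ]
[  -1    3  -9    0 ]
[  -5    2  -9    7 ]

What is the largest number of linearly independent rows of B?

3

Row reduce to echelon form.
R2 ← R2 + (10/13)·R1: [0, -86/13, 118/13, -4]
R3 ← R3 + (3/13)·R1: [0, -5/13, -53/13, -4]
R4 ← R4 + (1/13)·R1: [0, 46/13, -113/13, -1]
R5 ← R5 + (5/13)·R1: [0, 61/13, -97/13, 2]
R3 ← R3 − (5/86)·R2: [0, 0, -198/43, -162/43]
R4 ← R4 + (23/43)·R2: [0, 0, -165/43, -135/43]
R5 ← R5 + (61/86)·R2: [0, 0, -44/43, -36/43]
R4 ← R4 − (5/6)·R3: [0, 0, 0, 0]
R5 ← R5 − (2/9)·R3: [0, 0, 0, 0]
Echelon form has 3 nonzero rows, so rank(B) = 3.
The rank gives the maximum number of linearly independent rows: 3.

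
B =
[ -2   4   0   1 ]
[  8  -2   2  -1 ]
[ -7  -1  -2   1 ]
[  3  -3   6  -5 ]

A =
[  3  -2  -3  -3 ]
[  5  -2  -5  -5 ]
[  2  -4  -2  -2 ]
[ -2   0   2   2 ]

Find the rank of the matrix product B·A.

First compute BA:
[[ 12,  -4, -12, -12],
 [ 20, -20, -20, -20],
 [-32,  24,  32,  32],
 [ 16, -24, -16, -16]]
Now row reduce the product.
R2 ← R2 − (5/3)·R1: [0, -40/3, 0, 0]
R3 ← R3 + (8/3)·R1: [0, 40/3, 0, 0]
R4 ← R4 − (4/3)·R1: [0, -56/3, 0, 0]
R3 ← R3 + R2: [0, 0, 0, 0]
R4 ← R4 − (7/5)·R2: [0, 0, 0, 0]
2 nonzero rows, so rank(BA) = 2.

2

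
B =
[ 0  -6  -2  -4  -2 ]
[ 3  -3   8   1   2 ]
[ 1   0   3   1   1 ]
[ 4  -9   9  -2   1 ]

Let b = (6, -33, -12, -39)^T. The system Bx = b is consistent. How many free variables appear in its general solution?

Row reduce the augmented matrix [B | b].
Swap R1 ↔ R2
R3 ← R3 − (1/3)·R1: [0, 1, 1/3, 2/3, 1/3, -1]
R4 ← R4 − (4/3)·R1: [0, -5, -5/3, -10/3, -5/3, 5]
R3 ← R3 + (1/6)·R2: [0, 0, 0, 0, 0, 0]
R4 ← R4 − (5/6)·R2: [0, 0, 0, 0, 0, 0]
The echelon form has 2 nonzero rows, and every pivot lies in the first 5 columns, so rank(B) = rank([B|b]) = 2.
The system is consistent.
Free variables = (unknowns) − (rank) = 5 − 2 = 3.

3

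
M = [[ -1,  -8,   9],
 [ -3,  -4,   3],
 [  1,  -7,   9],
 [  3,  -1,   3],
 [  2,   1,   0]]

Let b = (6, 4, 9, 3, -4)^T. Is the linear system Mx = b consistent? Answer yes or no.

Row reduce the augmented matrix [M | b].
R2 ← R2 − (3)·R1: [0, 20, -24, -14]
R3 ← R3 + R1: [0, -15, 18, 15]
R4 ← R4 + (3)·R1: [0, -25, 30, 21]
R5 ← R5 + (2)·R1: [0, -15, 18, 8]
R3 ← R3 + (3/4)·R2: [0, 0, 0, 9/2]
R4 ← R4 + (5/4)·R2: [0, 0, 0, 7/2]
R5 ← R5 + (3/4)·R2: [0, 0, 0, -5/2]
R4 ← R4 − (7/9)·R3: [0, 0, 0, 0]
R5 ← R5 + (5/9)·R3: [0, 0, 0, 0]
The echelon form has 3 nonzero rows; the last pivot sits in the augmented column, so rank(M) = 2 but rank([M|b]) = 3.
Since the ranks differ, the system is inconsistent.

no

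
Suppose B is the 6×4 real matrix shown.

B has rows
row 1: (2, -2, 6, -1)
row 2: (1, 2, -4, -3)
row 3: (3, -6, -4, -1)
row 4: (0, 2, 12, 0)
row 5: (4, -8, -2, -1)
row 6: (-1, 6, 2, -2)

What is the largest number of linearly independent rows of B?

Row reduce to echelon form.
R2 ← R2 − (1/2)·R1: [0, 3, -7, -5/2]
R3 ← R3 − (3/2)·R1: [0, -3, -13, 1/2]
R5 ← R5 − (2)·R1: [0, -4, -14, 1]
R6 ← R6 + (1/2)·R1: [0, 5, 5, -5/2]
R3 ← R3 + R2: [0, 0, -20, -2]
R4 ← R4 − (2/3)·R2: [0, 0, 50/3, 5/3]
R5 ← R5 + (4/3)·R2: [0, 0, -70/3, -7/3]
R6 ← R6 − (5/3)·R2: [0, 0, 50/3, 5/3]
R4 ← R4 + (5/6)·R3: [0, 0, 0, 0]
R5 ← R5 − (7/6)·R3: [0, 0, 0, 0]
R6 ← R6 + (5/6)·R3: [0, 0, 0, 0]
Echelon form has 3 nonzero rows, so rank(B) = 3.
The rank gives the maximum number of linearly independent rows: 3.

3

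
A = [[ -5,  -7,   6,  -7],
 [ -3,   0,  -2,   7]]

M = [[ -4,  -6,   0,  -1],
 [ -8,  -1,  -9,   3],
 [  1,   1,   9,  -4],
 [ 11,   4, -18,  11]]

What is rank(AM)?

First compute AM:
[[  5,  15, 243, -117],
 [ 87,  44, -144,  88]]
Now row reduce the product.
R2 ← R2 − (87/5)·R1: [0, -217, -21861/5, 10619/5]
2 nonzero rows, so rank(AM) = 2.

2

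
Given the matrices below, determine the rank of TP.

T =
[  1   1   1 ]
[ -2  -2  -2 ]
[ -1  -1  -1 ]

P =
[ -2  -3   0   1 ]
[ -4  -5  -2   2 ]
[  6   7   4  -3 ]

1

First compute TP:
[[  0,  -1,   2,   0],
 [  0,   2,  -4,   0],
 [  0,   1,  -2,   0]]
Now row reduce the product.
R2 ← R2 + (2)·R1: [0, 0, 0, 0]
R3 ← R3 + R1: [0, 0, 0, 0]
1 nonzero row, so rank(TP) = 1.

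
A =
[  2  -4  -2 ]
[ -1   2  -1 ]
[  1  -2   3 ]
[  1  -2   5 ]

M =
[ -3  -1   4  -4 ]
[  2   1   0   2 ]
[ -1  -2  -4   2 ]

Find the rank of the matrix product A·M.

First compute AM:
[[-12,  -2,  16, -20],
 [  8,   5,   0,   6],
 [-10,  -9,  -8,  -2],
 [-12, -13, -16,   2]]
Now row reduce the product.
R2 ← R2 + (2/3)·R1: [0, 11/3, 32/3, -22/3]
R3 ← R3 − (5/6)·R1: [0, -22/3, -64/3, 44/3]
R4 ← R4 − R1: [0, -11, -32, 22]
R3 ← R3 + (2)·R2: [0, 0, 0, 0]
R4 ← R4 + (3)·R2: [0, 0, 0, 0]
2 nonzero rows, so rank(AM) = 2.

2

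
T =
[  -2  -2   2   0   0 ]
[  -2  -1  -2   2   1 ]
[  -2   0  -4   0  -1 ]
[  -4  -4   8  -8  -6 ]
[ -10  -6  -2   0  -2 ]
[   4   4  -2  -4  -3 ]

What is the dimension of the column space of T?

3

Row reduce to echelon form.
R2 ← R2 − R1: [0, 1, -4, 2, 1]
R3 ← R3 − R1: [0, 2, -6, 0, -1]
R4 ← R4 − (2)·R1: [0, 0, 4, -8, -6]
R5 ← R5 − (5)·R1: [0, 4, -12, 0, -2]
R6 ← R6 + (2)·R1: [0, 0, 2, -4, -3]
R3 ← R3 − (2)·R2: [0, 0, 2, -4, -3]
R5 ← R5 − (4)·R2: [0, 0, 4, -8, -6]
R4 ← R4 − (2)·R3: [0, 0, 0, 0, 0]
R5 ← R5 − (2)·R3: [0, 0, 0, 0, 0]
R6 ← R6 − R3: [0, 0, 0, 0, 0]
Echelon form has 3 nonzero rows, so rank(T) = 3.
The column space has dimension equal to the rank: 3.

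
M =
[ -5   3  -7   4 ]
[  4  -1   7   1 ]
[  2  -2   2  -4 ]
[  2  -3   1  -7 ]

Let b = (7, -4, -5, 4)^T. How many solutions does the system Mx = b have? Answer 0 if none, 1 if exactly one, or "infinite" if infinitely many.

0

Row reduce the augmented matrix [M | b].
R2 ← R2 + (4/5)·R1: [0, 7/5, 7/5, 21/5, 8/5]
R3 ← R3 + (2/5)·R1: [0, -4/5, -4/5, -12/5, -11/5]
R4 ← R4 + (2/5)·R1: [0, -9/5, -9/5, -27/5, 34/5]
R3 ← R3 + (4/7)·R2: [0, 0, 0, 0, -9/7]
R4 ← R4 + (9/7)·R2: [0, 0, 0, 0, 62/7]
R4 ← R4 + (62/9)·R3: [0, 0, 0, 0, 0]
The echelon form has 3 nonzero rows; the last pivot sits in the augmented column, so rank(M) = 2 but rank([M|b]) = 3.
Since the ranks differ, the system is inconsistent.
It has no solutions.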